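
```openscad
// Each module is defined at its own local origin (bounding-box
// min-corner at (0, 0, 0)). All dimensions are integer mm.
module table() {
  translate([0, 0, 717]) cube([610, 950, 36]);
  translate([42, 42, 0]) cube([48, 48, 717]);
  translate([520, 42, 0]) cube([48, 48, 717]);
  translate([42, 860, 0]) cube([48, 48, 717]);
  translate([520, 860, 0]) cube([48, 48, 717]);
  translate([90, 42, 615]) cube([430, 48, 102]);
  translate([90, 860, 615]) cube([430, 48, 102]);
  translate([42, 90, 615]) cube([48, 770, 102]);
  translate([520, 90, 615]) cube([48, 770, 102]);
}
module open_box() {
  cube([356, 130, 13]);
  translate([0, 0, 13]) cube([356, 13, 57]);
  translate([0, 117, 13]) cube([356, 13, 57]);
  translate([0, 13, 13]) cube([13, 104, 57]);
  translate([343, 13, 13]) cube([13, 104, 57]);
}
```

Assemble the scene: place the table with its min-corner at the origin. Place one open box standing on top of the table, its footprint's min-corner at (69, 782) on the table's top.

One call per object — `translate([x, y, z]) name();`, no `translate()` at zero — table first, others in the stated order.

table();
translate([69, 782, 753]) open_box();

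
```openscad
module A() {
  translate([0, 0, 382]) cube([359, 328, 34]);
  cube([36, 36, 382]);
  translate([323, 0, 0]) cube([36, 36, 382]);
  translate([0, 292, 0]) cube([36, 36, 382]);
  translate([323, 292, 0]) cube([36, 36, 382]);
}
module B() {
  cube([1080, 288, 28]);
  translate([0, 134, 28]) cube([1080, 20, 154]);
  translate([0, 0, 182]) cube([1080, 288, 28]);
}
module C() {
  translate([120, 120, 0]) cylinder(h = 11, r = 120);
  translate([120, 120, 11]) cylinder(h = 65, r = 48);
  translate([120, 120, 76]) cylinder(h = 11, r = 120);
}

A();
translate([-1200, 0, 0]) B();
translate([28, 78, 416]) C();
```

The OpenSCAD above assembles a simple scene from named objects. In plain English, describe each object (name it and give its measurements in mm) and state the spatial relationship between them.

A is a four-legged stool. The seat is 359×328 mm, 34 mm thick, top at z = 416 mm. It stands on four square legs, each 36×36 mm in cross-section, from z = 0 to the seat underside, each flush with a corner of the seat.

B is an I-beam lying along x, 1080 mm long. Overall section height 210 mm. Two flanges 288 mm wide (y) and 28 mm thick, one on the floor and one at the top; a web 20 mm thick runs between them, centred on the flange width.

C is a spool: two coaxial disc flanges of radius 120 mm and thickness 11 mm, joined by a core cylinder of radius 48 mm and height 65 mm. The lower flange rests on z = 0 and the three cylinders share a vertical axis.

The I-beam is on the floor beside the stool on its −x side. The spool is on top of the stool.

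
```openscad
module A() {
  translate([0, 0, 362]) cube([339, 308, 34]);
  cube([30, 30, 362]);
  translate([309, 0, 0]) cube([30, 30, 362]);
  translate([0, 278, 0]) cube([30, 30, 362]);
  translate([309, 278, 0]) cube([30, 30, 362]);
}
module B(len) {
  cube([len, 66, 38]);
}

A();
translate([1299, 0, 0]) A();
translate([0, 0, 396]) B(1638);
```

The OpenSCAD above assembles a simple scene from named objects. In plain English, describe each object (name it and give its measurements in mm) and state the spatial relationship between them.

A is a simple wooden stool: a rectangular seat 339 mm (x) by 308 mm (y), 34 mm thick, top face at z = 396 mm, on four square legs, each 30×30 mm in cross-section. The legs rest on z = 0, each flush with a corner of the seat.

B is a rectangular beam 1638 mm long (x), 66 mm deep (y), 38 mm thick (z).

The beam spans the tops of two stools placed 960 mm apart, resting at z = 396 mm.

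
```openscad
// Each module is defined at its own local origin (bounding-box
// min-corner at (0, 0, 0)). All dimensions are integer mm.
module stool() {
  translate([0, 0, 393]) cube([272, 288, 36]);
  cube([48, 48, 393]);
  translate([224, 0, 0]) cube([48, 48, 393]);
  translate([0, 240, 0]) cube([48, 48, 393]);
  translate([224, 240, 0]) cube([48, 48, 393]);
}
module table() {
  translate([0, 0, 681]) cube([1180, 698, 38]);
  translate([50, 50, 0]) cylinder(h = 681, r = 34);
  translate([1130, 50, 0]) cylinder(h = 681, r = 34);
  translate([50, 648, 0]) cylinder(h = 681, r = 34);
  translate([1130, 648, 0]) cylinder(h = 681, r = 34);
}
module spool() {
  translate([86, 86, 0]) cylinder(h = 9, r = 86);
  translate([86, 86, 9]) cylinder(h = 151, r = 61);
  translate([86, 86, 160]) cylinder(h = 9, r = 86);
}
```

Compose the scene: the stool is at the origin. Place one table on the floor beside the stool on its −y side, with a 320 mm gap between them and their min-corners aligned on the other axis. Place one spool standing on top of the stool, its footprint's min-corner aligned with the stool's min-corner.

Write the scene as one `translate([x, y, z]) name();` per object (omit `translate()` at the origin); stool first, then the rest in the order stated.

stool();
translate([0, -1018, 0]) table();
translate([0, 0, 429]) spool();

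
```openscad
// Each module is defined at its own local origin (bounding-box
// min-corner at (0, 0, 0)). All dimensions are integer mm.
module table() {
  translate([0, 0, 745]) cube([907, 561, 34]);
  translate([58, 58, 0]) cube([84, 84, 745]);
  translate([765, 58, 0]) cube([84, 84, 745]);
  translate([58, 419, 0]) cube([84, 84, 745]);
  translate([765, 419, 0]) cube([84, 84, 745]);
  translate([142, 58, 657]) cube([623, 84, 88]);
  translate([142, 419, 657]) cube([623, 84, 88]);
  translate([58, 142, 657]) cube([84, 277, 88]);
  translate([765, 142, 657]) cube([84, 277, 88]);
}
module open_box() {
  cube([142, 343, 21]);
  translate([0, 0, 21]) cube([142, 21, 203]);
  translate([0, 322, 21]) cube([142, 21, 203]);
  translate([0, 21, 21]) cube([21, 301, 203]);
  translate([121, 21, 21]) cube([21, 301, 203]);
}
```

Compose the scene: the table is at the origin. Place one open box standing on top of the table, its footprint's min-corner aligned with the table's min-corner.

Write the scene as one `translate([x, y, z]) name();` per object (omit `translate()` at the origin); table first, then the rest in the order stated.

table();
translate([0, 0, 779]) open_box();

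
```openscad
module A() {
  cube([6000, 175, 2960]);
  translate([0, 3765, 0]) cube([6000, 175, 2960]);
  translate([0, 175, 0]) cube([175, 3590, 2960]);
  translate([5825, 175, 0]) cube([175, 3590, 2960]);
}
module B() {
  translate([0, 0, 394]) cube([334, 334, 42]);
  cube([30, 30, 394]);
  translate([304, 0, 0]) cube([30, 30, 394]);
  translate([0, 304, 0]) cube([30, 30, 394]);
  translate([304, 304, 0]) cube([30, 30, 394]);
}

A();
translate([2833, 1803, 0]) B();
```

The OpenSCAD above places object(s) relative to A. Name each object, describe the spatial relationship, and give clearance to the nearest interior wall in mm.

Clearances: x = 2658, y = 1628; minimum 1628 mm.

A is a house frame. B is a stool. The stool sits inside the house frame, centred. The clearance to the nearest interior wall is 1628 mm.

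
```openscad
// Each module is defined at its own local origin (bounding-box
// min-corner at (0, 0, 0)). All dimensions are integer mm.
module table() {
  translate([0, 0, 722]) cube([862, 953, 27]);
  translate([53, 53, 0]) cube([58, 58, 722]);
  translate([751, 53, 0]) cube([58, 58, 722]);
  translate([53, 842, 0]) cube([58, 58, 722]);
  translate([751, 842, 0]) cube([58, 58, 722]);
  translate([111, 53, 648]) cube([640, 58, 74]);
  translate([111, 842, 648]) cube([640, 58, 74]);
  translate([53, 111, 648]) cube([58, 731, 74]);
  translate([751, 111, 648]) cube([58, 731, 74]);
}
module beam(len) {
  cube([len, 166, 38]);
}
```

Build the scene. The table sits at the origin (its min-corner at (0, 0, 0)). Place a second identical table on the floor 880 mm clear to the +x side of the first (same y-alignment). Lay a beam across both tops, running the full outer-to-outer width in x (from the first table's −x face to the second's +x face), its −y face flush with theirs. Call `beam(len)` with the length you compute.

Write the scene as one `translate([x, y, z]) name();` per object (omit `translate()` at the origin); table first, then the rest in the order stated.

table();
translate([1742, 0, 0]) table();
translate([0, 0, 749]) beam(2604);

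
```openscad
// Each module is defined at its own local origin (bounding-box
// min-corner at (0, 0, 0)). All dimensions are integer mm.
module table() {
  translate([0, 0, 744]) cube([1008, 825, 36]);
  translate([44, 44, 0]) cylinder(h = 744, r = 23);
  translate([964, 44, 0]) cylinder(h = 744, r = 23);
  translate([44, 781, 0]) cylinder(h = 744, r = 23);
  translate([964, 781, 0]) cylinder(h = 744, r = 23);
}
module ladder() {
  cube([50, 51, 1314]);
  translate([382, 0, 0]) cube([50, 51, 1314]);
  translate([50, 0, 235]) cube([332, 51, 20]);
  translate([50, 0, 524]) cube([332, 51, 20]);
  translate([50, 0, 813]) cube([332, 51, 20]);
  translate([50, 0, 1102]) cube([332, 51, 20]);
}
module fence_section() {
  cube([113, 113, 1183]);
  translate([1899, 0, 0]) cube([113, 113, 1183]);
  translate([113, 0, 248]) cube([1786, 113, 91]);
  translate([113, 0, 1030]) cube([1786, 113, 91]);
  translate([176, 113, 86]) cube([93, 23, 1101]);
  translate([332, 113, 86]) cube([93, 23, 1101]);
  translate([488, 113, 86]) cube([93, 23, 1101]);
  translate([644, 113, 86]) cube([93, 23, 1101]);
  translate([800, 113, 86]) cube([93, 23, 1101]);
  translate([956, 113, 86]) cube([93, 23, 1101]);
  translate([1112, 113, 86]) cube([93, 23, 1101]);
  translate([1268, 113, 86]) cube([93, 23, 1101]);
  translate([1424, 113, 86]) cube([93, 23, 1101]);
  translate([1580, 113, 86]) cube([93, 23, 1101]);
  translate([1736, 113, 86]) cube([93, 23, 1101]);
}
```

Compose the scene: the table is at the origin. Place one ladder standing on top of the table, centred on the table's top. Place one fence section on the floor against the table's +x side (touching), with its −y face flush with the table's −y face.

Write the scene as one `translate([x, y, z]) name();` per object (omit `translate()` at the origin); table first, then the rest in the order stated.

table();
translate([288, 387, 780]) ladder();
translate([1008, 0, 0]) fence_section();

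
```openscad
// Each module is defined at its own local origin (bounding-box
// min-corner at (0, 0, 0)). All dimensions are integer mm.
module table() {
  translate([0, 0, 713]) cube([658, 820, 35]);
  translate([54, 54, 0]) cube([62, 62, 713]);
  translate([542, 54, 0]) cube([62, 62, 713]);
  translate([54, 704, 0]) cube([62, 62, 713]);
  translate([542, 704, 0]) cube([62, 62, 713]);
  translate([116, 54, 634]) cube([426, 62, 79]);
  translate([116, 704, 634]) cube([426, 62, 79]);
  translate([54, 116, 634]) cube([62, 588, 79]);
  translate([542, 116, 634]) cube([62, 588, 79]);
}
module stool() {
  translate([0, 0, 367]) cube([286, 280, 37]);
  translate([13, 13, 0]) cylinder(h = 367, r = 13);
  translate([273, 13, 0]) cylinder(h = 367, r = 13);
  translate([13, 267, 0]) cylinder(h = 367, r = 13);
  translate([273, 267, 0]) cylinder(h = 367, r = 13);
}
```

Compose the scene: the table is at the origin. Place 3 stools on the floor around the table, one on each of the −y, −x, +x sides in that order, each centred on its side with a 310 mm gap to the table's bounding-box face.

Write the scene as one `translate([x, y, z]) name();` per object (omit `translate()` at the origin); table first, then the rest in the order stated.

table();
translate([186, -590, 0]) stool();
translate([-596, 270, 0]) stool();
translate([968, 270, 0]) stool();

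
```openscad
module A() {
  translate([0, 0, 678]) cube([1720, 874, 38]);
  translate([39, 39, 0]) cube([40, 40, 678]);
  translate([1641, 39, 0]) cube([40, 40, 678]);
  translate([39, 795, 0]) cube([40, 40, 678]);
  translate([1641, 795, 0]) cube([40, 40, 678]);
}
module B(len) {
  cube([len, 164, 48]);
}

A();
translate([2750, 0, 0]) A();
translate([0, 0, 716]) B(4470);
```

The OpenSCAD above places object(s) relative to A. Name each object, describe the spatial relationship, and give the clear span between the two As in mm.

Second table starts at x = 2750; first ends at x = 1720; clear span = 2750 − 1720 = 1030 mm.

A is a table. B is a beam. A beam spans the tops of two tables. The clear span between the two tables is 1030 mm.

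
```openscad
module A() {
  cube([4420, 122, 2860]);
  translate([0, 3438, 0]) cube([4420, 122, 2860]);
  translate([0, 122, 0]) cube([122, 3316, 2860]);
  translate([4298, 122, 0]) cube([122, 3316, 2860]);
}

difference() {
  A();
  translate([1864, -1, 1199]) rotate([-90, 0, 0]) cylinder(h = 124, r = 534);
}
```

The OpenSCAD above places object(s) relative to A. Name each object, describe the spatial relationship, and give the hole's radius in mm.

A is a house frame. The house frame has a circular hole through its front wall. The hole's radius is 534 mm.

The subtracted cylinder has r = 534 mm.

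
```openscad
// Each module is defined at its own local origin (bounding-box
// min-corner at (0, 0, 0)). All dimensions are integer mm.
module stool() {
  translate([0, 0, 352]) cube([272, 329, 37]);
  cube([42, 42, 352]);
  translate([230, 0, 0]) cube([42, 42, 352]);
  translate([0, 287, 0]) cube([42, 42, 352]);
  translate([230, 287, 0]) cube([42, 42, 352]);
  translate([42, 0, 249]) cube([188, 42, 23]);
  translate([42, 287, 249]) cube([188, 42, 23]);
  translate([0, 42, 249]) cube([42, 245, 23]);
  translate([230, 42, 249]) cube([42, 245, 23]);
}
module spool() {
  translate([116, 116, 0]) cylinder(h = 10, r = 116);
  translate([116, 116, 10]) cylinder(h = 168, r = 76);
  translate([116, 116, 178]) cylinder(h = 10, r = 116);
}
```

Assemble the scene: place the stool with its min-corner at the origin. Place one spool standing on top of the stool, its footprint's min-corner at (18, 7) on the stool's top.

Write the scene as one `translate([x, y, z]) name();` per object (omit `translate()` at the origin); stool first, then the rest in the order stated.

stool();
translate([18, 7, 389]) spool();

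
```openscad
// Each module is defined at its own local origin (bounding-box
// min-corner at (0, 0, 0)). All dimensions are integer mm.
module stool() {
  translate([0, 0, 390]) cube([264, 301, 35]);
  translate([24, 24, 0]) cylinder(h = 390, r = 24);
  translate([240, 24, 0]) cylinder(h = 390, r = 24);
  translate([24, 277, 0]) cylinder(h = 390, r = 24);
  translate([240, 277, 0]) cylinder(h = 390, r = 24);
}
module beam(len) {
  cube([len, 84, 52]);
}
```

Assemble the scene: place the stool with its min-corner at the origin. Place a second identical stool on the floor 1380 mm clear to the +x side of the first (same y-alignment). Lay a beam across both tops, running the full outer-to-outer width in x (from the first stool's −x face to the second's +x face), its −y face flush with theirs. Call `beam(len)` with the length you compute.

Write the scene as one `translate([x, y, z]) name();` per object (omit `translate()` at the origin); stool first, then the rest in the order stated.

stool();
translate([1644, 0, 0]) stool();
translate([0, 0, 425]) beam(1908);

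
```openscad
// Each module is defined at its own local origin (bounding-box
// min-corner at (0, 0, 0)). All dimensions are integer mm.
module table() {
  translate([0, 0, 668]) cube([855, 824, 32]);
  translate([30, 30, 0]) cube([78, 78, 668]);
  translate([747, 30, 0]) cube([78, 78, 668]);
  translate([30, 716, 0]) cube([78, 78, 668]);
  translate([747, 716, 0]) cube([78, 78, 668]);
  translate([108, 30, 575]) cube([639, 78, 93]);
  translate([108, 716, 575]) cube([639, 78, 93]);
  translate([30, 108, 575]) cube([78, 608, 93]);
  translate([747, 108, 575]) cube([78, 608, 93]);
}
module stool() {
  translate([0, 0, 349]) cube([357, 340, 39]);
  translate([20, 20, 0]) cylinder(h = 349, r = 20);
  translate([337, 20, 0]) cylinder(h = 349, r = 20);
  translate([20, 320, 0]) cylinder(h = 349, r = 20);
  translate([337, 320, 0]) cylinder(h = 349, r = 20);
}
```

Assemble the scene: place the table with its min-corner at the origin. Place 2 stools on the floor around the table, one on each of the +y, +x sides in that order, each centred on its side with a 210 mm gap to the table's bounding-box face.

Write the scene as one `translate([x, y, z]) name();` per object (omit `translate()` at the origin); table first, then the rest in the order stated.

table();
translate([249, 1034, 0]) stool();
translate([1065, 242, 0]) stool();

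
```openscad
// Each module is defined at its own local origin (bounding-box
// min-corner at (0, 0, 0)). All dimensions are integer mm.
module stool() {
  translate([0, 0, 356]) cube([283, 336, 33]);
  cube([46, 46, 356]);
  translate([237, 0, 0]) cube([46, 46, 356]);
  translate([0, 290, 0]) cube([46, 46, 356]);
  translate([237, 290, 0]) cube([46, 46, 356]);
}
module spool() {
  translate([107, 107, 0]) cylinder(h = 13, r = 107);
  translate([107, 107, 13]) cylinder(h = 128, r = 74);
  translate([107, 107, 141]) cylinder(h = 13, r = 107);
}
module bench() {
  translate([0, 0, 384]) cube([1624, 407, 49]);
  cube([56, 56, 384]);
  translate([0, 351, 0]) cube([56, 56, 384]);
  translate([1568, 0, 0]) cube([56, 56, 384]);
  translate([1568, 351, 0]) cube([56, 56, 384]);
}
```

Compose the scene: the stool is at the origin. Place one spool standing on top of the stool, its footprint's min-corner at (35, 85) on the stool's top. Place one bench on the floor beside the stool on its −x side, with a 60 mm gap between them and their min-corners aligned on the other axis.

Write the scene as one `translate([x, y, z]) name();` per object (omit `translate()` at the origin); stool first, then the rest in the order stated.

stool();
translate([35, 85, 389]) spool();
translate([-1684, 0, 0]) bench();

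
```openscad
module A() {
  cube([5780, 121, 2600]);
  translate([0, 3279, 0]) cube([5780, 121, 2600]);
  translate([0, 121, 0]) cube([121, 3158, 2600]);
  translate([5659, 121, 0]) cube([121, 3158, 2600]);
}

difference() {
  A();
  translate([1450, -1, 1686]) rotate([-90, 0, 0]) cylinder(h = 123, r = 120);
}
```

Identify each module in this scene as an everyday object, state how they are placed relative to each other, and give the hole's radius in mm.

A is a house frame. The house frame has a circular hole through its front wall. The hole's radius is 120 mm.

The subtracted cylinder has r = 120 mm.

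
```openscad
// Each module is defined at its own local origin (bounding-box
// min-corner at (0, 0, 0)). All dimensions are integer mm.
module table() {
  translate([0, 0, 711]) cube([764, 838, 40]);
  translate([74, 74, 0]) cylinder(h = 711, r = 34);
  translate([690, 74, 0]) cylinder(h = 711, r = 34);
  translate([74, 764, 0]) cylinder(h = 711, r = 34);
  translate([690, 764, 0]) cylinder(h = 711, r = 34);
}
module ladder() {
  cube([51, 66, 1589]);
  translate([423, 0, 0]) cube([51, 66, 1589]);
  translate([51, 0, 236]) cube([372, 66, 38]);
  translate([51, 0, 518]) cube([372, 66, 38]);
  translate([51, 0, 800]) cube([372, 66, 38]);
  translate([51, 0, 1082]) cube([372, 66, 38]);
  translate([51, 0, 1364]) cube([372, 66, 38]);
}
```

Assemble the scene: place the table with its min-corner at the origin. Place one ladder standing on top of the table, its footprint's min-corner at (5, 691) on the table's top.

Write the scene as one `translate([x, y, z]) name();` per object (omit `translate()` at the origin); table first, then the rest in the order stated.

table();
translate([5, 691, 751]) ladder();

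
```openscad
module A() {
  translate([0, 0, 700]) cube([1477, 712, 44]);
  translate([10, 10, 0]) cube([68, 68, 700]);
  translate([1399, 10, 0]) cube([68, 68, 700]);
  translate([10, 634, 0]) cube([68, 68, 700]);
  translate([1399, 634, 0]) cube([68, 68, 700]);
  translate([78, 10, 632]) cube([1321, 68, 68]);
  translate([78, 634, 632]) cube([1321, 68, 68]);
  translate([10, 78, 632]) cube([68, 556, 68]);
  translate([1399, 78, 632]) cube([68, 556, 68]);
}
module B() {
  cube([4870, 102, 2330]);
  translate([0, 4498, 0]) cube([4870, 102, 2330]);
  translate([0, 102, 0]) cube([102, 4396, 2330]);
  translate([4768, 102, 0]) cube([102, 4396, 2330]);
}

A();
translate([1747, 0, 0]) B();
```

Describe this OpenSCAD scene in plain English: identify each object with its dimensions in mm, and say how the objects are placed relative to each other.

A is a table with a 1477×712 mm rectangular top, 44 mm thick, top surface at z = 744 mm, supported by four 68×68 mm square legs, each inset 10 mm from the nearest pair of top edges, running from the floor. Four apron rails, 68 mm thick and 68 mm tall, run between adjacent legs with their top edges flush with the underside of the top and their outer faces flush with the legs' outer faces.

B is a box-shaped house frame (walls only): outside footprint 4870×4600 mm, wall height 2330 mm, wall thickness 102 mm. The two y-facing walls run the full x-width; the two x-facing walls fit between the inner faces of the y-facing walls.

The house frame is on the floor beside the table on its +x side.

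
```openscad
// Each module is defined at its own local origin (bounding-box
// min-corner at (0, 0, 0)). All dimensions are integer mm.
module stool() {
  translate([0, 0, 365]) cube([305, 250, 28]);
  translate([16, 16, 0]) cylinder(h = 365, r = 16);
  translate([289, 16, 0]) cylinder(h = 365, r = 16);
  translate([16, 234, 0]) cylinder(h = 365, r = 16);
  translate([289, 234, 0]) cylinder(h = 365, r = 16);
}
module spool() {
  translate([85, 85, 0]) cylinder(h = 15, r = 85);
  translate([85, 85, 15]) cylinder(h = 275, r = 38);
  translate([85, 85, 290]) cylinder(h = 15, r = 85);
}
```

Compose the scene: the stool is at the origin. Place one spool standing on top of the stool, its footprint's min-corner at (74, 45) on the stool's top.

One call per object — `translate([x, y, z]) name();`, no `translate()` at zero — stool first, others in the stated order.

stool();
translate([74, 45, 393]) spool();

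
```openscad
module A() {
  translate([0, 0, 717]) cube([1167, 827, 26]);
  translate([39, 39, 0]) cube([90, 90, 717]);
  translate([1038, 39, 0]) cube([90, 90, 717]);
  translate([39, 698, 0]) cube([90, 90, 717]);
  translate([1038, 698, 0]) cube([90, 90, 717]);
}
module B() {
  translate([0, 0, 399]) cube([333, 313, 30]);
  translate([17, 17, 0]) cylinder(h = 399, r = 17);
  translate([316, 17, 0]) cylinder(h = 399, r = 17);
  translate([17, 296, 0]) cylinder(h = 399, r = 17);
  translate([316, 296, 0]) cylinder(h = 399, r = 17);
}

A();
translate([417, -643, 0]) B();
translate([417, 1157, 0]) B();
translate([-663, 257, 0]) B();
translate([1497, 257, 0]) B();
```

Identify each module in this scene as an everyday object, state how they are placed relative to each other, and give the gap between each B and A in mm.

Each stool's nearest face is 330 mm from the table's bounding box.

A is a table. B is a stool. Four stools sit around the table at the −y, +y, −x, +x sides. The gap between each stool and the table is 330 mm.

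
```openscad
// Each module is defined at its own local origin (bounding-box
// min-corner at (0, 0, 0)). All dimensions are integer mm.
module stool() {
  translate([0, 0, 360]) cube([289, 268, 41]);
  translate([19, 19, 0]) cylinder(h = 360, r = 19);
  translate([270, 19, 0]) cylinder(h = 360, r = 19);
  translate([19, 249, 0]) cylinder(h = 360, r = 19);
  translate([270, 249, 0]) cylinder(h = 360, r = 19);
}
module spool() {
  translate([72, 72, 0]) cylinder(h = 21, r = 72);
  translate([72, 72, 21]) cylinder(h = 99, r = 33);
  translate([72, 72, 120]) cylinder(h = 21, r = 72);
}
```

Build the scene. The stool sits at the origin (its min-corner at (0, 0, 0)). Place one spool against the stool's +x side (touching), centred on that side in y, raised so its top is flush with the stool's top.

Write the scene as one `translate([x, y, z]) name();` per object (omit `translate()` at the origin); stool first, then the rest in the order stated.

stool();
translate([289, 62, 260]) spool();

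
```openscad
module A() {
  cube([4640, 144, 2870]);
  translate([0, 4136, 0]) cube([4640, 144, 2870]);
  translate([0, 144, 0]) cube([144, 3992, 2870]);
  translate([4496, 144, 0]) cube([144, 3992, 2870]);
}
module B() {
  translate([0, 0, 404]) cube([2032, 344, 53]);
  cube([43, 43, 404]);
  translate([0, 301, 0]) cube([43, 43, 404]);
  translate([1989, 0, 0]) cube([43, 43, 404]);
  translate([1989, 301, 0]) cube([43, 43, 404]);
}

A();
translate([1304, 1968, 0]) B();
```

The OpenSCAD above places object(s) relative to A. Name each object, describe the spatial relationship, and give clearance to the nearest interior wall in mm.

A is a house frame. B is a bench. The bench sits inside the house frame, centred. The clearance to the nearest interior wall is 1160 mm.

Clearances: x = 1160, y = 1824; minimum 1160 mm.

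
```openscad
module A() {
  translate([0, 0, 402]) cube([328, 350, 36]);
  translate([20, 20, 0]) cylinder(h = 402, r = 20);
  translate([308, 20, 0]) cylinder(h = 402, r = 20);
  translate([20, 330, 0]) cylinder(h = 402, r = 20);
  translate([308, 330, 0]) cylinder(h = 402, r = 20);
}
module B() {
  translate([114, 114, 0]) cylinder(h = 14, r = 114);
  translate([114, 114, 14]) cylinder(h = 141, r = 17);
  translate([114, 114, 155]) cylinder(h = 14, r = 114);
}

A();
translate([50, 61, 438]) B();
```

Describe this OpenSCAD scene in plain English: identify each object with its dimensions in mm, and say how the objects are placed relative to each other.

A is a simple wooden stool: a rectangular seat 328 mm (x) by 350 mm (y), 36 mm thick, top face at z = 438 mm, on four round legs, each 40 mm in diameter. The legs rest on z = 0, each leg's axis is inset half a diameter from the nearest pair of seat edges (so the leg's bounding box is flush with the corner).

B is a spool: two coaxial disc flanges of radius 114 mm and thickness 14 mm, joined by a core cylinder of radius 17 mm and height 141 mm. The lower flange rests on z = 0 and the three cylinders share a vertical axis.

The spool is on top of the stool, centred.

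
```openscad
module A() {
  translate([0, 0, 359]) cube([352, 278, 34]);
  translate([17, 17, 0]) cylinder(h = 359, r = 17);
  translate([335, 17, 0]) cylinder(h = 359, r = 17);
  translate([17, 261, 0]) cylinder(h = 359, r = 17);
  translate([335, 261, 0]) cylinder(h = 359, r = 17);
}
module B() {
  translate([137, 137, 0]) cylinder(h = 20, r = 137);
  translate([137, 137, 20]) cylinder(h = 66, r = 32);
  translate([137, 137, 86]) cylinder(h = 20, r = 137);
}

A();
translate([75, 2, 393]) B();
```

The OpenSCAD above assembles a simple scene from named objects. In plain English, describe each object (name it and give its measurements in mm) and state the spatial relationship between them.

A is a simple wooden stool: a rectangular seat 352 mm (x) by 278 mm (y), 34 mm thick, top face at z = 393 mm, on four round legs, each 34 mm in diameter. The legs rest on z = 0, each leg's axis is inset half a diameter from the nearest pair of seat edges (so the leg's bounding box is flush with the corner).

B is a spool: two coaxial disc flanges of radius 137 mm and thickness 20 mm, joined by a core cylinder of radius 32 mm and height 66 mm. The lower flange rests on z = 0 and the three cylinders share a vertical axis.

The spool is on top of the stool.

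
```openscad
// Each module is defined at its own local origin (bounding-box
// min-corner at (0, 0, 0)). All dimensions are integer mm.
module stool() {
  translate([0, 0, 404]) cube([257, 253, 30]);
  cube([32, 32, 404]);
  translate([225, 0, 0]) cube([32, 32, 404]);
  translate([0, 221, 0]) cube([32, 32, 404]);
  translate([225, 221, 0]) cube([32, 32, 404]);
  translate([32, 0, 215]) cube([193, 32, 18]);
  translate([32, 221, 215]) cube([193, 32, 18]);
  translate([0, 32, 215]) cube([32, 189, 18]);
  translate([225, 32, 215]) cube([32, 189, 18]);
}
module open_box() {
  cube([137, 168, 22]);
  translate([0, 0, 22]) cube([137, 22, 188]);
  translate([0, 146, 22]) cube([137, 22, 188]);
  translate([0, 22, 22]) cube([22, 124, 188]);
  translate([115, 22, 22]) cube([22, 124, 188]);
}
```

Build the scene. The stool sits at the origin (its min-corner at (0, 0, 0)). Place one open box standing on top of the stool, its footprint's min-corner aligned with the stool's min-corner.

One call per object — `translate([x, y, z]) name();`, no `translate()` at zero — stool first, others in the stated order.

stool();
translate([0, 0, 434]) open_box();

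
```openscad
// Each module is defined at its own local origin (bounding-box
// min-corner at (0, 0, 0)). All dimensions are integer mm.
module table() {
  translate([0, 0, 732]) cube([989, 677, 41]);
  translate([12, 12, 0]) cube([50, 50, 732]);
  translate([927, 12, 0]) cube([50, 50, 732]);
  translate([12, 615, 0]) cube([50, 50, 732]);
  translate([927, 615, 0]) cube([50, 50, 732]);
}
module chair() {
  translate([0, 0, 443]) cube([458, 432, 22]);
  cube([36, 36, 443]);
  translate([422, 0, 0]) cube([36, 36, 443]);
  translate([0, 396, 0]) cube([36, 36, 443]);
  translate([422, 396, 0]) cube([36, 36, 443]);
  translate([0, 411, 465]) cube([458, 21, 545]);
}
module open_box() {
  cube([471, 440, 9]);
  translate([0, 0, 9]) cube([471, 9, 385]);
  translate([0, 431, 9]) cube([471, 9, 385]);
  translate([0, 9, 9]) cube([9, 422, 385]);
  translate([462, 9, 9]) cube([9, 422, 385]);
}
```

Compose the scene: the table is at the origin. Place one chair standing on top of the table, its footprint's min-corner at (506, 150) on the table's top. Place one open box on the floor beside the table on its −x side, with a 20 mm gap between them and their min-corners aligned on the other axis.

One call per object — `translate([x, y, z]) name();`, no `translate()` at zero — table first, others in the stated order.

table();
translate([506, 150, 773]) chair();
translate([-491, 0, 0]) open_box();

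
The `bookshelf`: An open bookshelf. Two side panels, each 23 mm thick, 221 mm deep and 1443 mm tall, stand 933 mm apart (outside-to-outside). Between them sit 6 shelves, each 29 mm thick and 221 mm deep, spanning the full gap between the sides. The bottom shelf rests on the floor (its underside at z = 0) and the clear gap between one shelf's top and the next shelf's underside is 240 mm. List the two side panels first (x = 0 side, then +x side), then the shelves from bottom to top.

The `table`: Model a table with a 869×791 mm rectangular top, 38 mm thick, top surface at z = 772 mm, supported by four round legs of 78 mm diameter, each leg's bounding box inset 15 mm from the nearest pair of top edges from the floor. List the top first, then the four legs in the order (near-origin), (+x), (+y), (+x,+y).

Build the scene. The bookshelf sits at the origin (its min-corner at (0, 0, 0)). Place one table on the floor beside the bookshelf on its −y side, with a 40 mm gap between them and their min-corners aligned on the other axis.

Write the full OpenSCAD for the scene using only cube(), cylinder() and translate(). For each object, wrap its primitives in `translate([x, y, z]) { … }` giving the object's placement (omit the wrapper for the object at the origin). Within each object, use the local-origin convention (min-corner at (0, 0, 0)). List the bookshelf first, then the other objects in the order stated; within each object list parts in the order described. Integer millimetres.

cube([23, 221, 1443]);
translate([910, 0, 0]) cube([23, 221, 1443]);
translate([23, 0, 0]) cube([887, 221, 29]);
translate([23, 0, 269]) cube([887, 221, 29]);
translate([23, 0, 538]) cube([887, 221, 29]);
translate([23, 0, 807]) cube([887, 221, 29]);
translate([23, 0, 1076]) cube([887, 221, 29]);
translate([23, 0, 1345]) cube([887, 221, 29]);
translate([0, -831, 0]) {
  translate([0, 0, 734]) cube([869, 791, 38]);
  translate([54, 54, 0]) cylinder(h = 734, r = 39);
  translate([815, 54, 0]) cylinder(h = 734, r = 39);
  translate([54, 737, 0]) cylinder(h = 734, r = 39);
  translate([815, 737, 0]) cylinder(h = 734, r = 39);
}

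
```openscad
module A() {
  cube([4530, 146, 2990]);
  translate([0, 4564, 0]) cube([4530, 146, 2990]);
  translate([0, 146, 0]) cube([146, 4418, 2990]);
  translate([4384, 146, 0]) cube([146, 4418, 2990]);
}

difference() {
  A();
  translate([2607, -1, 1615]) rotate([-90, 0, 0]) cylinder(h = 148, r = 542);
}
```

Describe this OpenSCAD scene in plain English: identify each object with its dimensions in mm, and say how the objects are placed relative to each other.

A is a box-shaped house frame (walls only): outside footprint 4530×4710 mm, wall height 2990 mm, wall thickness 146 mm. The two y-facing walls run the full x-width; the two x-facing walls fit between the inner faces of the y-facing walls.

The house frame has a circular hole of radius 542 mm through its front wall, centred at (x = 2607, z = 1615).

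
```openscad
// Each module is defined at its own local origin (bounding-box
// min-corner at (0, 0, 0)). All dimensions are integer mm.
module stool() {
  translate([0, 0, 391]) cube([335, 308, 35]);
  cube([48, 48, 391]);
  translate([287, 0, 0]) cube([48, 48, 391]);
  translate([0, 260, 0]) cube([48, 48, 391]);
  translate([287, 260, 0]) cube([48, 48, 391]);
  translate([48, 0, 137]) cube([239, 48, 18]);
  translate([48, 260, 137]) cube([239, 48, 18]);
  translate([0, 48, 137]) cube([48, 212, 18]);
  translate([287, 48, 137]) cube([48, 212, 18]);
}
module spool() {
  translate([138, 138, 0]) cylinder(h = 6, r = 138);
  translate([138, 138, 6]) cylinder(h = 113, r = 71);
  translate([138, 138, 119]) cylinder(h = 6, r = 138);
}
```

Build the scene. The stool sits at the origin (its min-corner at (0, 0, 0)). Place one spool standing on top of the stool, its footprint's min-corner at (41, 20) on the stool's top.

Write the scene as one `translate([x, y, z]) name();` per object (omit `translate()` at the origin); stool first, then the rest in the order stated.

stool();
translate([41, 20, 426]) spool();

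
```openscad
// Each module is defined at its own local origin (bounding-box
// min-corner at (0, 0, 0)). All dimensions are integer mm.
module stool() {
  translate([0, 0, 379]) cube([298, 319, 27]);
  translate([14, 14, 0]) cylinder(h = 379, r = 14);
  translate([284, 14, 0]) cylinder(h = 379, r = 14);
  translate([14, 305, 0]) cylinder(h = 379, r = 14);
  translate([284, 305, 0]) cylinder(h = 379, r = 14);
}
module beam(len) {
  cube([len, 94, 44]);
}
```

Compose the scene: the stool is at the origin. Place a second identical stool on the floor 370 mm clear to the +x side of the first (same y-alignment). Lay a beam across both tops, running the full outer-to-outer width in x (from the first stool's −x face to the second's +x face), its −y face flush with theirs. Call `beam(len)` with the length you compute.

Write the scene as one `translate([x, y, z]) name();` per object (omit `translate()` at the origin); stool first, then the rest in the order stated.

stool();
translate([668, 0, 0]) stool();
translate([0, 0, 406]) beam(966);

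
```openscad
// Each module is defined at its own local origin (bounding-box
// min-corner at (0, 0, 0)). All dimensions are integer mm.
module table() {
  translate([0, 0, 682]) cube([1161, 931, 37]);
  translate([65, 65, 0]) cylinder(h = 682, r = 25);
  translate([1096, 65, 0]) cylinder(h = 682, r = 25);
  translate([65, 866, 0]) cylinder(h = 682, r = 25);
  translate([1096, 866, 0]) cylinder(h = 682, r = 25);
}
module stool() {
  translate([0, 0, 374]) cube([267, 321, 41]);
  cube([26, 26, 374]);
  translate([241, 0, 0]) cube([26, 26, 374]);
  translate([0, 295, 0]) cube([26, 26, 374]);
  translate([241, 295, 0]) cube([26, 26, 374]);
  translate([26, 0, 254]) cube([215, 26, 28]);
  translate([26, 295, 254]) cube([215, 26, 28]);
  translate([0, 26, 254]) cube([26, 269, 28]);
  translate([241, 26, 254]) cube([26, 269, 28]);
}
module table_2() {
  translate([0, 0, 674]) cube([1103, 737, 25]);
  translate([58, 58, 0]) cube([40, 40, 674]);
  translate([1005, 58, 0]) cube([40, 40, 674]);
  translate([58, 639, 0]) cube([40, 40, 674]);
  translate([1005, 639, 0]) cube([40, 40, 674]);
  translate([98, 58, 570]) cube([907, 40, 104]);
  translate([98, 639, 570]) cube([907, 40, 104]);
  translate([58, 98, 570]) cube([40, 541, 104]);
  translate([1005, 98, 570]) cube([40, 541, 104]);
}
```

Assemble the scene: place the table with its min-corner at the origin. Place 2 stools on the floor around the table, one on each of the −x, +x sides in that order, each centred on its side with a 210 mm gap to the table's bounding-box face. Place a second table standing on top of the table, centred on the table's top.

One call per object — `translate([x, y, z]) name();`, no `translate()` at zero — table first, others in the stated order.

table();
translate([-477, 305, 0]) stool();
translate([1371, 305, 0]) stool();
translate([29, 97, 719]) table_2();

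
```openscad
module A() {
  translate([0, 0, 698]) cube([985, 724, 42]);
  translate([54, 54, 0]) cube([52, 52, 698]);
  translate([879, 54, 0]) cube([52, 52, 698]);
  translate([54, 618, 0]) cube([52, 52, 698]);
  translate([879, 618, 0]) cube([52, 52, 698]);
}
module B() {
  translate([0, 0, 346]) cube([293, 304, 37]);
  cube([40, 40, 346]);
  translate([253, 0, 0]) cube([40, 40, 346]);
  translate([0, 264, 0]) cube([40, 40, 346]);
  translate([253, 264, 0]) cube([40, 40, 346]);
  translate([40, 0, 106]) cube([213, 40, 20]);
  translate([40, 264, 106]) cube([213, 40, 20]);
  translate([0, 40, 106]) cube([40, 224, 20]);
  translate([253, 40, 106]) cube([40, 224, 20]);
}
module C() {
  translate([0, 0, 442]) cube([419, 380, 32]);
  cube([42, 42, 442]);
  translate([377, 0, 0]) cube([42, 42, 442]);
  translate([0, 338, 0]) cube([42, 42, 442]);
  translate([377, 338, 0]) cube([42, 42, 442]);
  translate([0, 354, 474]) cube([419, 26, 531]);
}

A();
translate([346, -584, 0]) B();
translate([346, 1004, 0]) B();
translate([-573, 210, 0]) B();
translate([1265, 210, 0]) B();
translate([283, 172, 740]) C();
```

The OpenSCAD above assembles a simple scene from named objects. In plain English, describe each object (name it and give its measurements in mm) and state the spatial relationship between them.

A is a table with a 985×724 mm rectangular top, 42 mm thick, top surface at z = 740 mm, supported by four 52×52 mm square legs, each inset 54 mm from the nearest pair of top edges, running from the floor.

B is a simple wooden stool: a rectangular seat 293 mm (x) by 304 mm (y), 37 mm thick, top face at z = 383 mm, on four square legs, each 40×40 mm in cross-section. The legs rest on z = 0, each flush with a corner of the seat. Four stretchers, 40 mm wide and 20 mm tall, connect adjacent legs with their undersides at z = 106 mm, each running between the inner faces of the legs it joins and aligned with the legs' outer faces on the other axis.

C is a chair. The seat is a 419×380×32 mm slab with its top at z = 474 mm, on four 42×42 mm corner legs (flush with the seat edges, standing on z = 0). A flat backrest 26 mm thick, 531 mm tall, spans the full seat width and rises from the seat top along its +y edge, rear face flush with the rear of the seat.

Four stools sit around the table at the −y, +y, −x, +x sides. The chair is on top of the table, centred.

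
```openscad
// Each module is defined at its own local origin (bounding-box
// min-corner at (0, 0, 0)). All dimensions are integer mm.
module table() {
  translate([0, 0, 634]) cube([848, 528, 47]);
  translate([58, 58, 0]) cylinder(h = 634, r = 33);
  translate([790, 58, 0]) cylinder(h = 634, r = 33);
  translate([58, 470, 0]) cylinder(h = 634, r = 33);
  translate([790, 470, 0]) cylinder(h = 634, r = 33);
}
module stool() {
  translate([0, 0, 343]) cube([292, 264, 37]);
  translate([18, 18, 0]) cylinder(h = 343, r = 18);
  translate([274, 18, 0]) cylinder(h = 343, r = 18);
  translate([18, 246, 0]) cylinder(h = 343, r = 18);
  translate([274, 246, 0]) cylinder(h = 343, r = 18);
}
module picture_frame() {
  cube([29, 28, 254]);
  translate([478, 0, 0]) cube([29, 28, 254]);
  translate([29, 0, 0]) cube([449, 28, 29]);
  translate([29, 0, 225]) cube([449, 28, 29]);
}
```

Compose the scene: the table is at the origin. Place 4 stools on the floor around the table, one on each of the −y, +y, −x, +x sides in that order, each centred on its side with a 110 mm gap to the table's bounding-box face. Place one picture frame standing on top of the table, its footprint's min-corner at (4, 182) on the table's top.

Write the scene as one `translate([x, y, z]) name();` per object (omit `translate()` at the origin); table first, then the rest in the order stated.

table();
translate([278, -374, 0]) stool();
translate([278, 638, 0]) stool();
translate([-402, 132, 0]) stool();
translate([958, 132, 0]) stool();
translate([4, 182, 681]) picture_frame();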